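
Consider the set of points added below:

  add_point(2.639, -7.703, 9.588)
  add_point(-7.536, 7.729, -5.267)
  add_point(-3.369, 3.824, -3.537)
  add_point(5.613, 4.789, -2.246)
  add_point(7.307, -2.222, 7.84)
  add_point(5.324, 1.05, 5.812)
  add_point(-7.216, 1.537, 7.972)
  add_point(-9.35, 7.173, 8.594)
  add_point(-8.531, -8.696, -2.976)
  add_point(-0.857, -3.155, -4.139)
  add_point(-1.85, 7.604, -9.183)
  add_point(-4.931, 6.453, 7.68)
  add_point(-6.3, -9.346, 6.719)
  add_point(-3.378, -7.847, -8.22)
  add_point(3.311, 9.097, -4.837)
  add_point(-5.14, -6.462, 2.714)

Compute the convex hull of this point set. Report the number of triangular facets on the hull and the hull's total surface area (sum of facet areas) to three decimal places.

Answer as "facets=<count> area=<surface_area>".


Hull vertices (12/16): indices [0, 1, 3, 4, 5, 7, 8, 10, 11, 12, 13, 14].

Triangle areas on the boundary:
  f1: (p8, p12, p7) → 84.2551
  f2: (p0, p4, p7) → 69.5414
  f3: (p0, p12, p7) → 80.5045
  f4: (p1, p8, p7) → 114.2385
  f5: (p1, p14, p7) → 76.1932
  f6: (p1, p14, p10) → 23.0734
  f7: (p13, p0, p4) → 69.6227
  f8: (p13, p1, p10) → 53.4505
  f9: (p13, p1, p8) → 59.4817
  f10: (p13, p8, p12) → 31.0339
  f11: (p13, p0, p12) → 72.5398
  f12: (p11, p4, p7) → 16.4148
  f13: (p11, p14, p7) → 26.0954
  f14: (p3, p14, p10) → 17.1804
  f15: (p3, p13, p10) → 79.9030
  f16: (p3, p14, p4) → 16.3709
  f17: (p3, p13, p4) → 102.8270
  f18: (p5, p14, p4) → 13.4270
  f19: (p5, p11, p4) → 18.7973
  f20: (p5, p11, p14) → 76.0929
Σ area = 1101.044

Check V−E+F: 12 − 30 + 20 = 2.

facets=20 area=1101.044


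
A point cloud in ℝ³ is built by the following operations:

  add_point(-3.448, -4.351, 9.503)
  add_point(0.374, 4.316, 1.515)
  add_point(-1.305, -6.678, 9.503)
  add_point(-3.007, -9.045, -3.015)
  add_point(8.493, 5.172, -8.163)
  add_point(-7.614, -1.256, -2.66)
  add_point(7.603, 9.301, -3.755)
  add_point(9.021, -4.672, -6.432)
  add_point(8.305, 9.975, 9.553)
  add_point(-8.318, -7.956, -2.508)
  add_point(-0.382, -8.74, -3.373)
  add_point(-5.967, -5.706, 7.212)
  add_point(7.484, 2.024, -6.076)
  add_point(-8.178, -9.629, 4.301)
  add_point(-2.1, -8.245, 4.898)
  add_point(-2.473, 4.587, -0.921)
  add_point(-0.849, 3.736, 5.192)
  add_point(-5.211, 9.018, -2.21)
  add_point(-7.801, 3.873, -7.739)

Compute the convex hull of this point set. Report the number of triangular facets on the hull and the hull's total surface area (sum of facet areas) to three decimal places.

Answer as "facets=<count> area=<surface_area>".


facets=24 area=1211.412

Points on the hull: [0, 2, 3, 4, 6, 7, 8, 9, 10, 11, 13, 14, 17, 18] (14 of 19).

Per-facet area ½‖(b−a)×(c−a)‖:
  f1: (p4, p8, p7) → 91.4839
  f2: (p2, p8, p7) → 171.3129
  f3: (p18, p4, p7) → 81.7924
  f4: (p6, p4, p8) → 27.0974
  f5: (p6, p17, p8) → 85.9439
  f6: (p6, p18, p4) → 49.6078
  f7: (p6, p18, p17) → 49.8584
  f8: (p13, p18, p9) → 35.9811
  f9: (p13, p18, p17) → 72.2096
  f10: (p13, p11, p17) → 44.0962
  f11: (p14, p2, p7) → 35.3883
  f12: (p14, p10, p7) → 40.7140
  f13: (p14, p13, p2) → 14.6423
  f14: (p14, p13, p10) → 26.3853
  f15: (p3, p18, p7) → 96.1852
  f16: (p3, p10, p7) → 4.5560
  f17: (p3, p18, p9) → 35.0427
  f18: (p3, p13, p9) → 19.0881
  f19: (p3, p13, p10) → 8.7354
  f20: (p0, p2, p8) → 29.0250
  f21: (p0, p17, p8) → 141.9260
  f22: (p0, p11, p17) → 32.0602
  f23: (p0, p13, p2) → 13.8643
  f24: (p0, p13, p11) → 4.4157
Σ area = 1211.412

Check V−E+F: 14 − 36 + 24 = 2.


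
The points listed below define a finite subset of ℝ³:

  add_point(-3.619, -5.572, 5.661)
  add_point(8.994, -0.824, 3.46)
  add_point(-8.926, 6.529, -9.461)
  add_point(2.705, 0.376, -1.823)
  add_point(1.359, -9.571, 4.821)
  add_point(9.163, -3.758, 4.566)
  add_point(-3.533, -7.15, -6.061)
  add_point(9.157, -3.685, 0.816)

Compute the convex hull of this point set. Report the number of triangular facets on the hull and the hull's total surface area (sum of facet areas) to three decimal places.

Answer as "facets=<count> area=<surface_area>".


facets=10 area=555.254

Hull vertices (7/8): indices [0, 1, 2, 4, 5, 6, 7].

Facet areas (half cross-product norm):
  f1: (p0, p4, p5) → 30.3325
  f2: (p6, p0, p2) → 88.8076
  f3: (p6, p0, p4) → 37.1747
  f4: (p1, p0, p2) → 136.5962
  f5: (p1, p0, p5) → 20.2243
  f6: (p7, p4, p5) → 18.2433
  f7: (p7, p6, p4) → 63.5160
  f8: (p7, p1, p5) → 5.4699
  f9: (p7, p6, p2) → 109.7842
  f10: (p7, p1, p2) → 45.1051
Σ area = 555.254

Euler: V−E+F = 7−15+10 = 2.


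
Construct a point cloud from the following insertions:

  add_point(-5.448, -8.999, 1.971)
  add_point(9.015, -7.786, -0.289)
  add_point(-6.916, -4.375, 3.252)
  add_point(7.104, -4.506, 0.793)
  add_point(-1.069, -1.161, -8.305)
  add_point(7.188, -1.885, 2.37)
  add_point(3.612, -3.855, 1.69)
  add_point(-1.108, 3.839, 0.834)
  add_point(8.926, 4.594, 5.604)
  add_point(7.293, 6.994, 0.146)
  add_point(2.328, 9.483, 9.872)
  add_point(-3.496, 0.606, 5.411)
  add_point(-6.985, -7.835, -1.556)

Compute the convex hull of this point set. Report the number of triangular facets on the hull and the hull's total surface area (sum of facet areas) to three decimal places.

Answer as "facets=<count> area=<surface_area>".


facets=14 area=740.339

9 of the 13 inputs are extreme points: [0, 1, 2, 4, 7, 8, 9, 10, 12].

Facet areas (half cross-product norm):
  f1: (p4, p1, p12) → 78.6666
  f2: (p9, p4, p1) → 92.1977
  f3: (p0, p1, p12) → 28.8139
  f4: (p0, p10, p1) → 147.0705
  f5: (p7, p9, p10) → 46.1438
  f6: (p7, p9, p4) → 46.6554
  f7: (p8, p10, p1) → 46.5322
  f8: (p8, p9, p1) → 42.3656
  f9: (p8, p9, p10) → 28.6037
  f10: (p2, p0, p12) → 9.9631
  f11: (p2, p0, p10) → 33.9494
  f12: (p2, p7, p10) → 53.4821
  f13: (p2, p4, p12) → 32.8243
  f14: (p2, p7, p4) → 53.0705
Σ area = 740.339

Euler: V−E+F = 9−21+14 = 2.


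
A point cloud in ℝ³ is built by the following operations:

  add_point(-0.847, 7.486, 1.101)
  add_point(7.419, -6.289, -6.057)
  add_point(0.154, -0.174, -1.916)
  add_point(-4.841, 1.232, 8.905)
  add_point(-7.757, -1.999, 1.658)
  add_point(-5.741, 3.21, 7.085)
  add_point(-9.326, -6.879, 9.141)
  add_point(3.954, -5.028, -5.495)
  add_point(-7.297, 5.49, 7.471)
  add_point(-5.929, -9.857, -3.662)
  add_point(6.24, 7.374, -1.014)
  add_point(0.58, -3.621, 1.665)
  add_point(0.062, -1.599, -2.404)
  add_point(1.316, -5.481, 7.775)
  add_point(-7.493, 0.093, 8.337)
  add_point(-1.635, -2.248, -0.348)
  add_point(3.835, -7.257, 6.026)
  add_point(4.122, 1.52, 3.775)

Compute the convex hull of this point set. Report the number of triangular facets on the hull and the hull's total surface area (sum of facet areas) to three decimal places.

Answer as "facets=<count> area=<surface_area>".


Hull vertices (12/18): indices [0, 1, 3, 4, 6, 7, 8, 9, 10, 13, 16, 17].

Area of each hull facet:
  f1: (p16, p9, p6) → 81.2328
  f2: (p16, p9, p1) → 79.0277
  f3: (p4, p9, p6) → 43.7743
  f4: (p4, p9, p0) → 48.5195
  f5: (p7, p9, p1) → 14.8175
  f6: (p7, p9, p0) → 83.2908
  f7: (p10, p16, p1) → 88.6228
  f8: (p10, p7, p1) → 24.4290
  f9: (p10, p7, p0) → 49.4246
  f10: (p8, p4, p0) → 43.0027
  f11: (p8, p10, p0) → 17.5913
  f12: (p8, p10, p3) → 40.6658
  f13: (p8, p4, p6) → 42.9326
  f14: (p8, p3, p6) → 20.5211
  f15: (p17, p10, p16) → 16.8085
  f16: (p17, p10, p3) → 33.6826
  f17: (p13, p17, p16) → 15.1055
  f18: (p13, p17, p3) → 37.1001
  f19: (p13, p16, p6) → 13.7536
  f20: (p13, p3, p6) → 40.4233
Σ area = 834.726

Euler characteristic 12−30+20 = 2 ✓

facets=20 area=834.726


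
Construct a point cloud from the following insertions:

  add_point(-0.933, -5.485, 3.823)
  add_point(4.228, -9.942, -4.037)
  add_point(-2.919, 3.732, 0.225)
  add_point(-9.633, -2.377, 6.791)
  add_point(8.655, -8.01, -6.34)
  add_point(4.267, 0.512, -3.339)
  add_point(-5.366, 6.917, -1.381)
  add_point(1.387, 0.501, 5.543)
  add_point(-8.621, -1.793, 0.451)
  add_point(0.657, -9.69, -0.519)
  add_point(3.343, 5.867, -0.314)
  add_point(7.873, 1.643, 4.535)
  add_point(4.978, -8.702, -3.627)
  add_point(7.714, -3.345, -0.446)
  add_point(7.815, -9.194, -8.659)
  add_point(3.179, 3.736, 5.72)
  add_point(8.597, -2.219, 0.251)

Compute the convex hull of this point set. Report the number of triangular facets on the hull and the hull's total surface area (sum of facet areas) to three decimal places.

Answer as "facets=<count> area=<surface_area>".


Points on the hull: [0, 1, 3, 4, 6, 7, 8, 9, 10, 11, 14, 15, 16] (13 of 17).

Per-facet area ½‖(b−a)×(c−a)‖:
  f1: (p8, p6, p3) → 28.8660
  f2: (p8, p14, p6) → 95.6605
  f3: (p8, p9, p3) → 39.0165
  f4: (p15, p6, p3) → 71.1922
  f5: (p10, p14, p4) → 17.6879
  f6: (p10, p14, p6) → 75.1826
  f7: (p10, p15, p6) → 28.0503
  f8: (p10, p15, p11) → 16.7925
  f9: (p1, p14, p4) → 7.3126
  f10: (p1, p8, p14) → 35.5859
  f11: (p1, p8, p9) → 23.8663
  f12: (p0, p9, p3) → 22.8853
  f13: (p0, p9, p11) → 34.1698
  f14: (p7, p15, p3) → 15.5562
  f15: (p7, p15, p11) → 9.7376
  f16: (p7, p0, p3) → 32.1980
  f17: (p7, p0, p11) → 19.7152
  f18: (p16, p10, p4) → 36.3959
  f19: (p16, p10, p11) → 22.8556
  f20: (p16, p1, p4) → 23.3788
  f21: (p16, p9, p11) → 28.8937
  f22: (p16, p1, p9) → 24.7214
Σ area = 709.721

Check V−E+F: 13 − 33 + 22 = 2.

facets=22 area=709.721


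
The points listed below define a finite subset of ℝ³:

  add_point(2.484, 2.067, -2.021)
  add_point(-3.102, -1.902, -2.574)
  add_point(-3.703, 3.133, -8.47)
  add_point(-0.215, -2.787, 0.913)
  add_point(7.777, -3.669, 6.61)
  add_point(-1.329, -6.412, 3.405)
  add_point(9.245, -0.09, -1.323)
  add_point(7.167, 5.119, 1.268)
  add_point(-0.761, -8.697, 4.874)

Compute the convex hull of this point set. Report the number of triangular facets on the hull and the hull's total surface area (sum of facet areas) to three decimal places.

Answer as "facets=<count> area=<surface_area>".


facets=10 area=398.002

Points on the hull: [1, 2, 4, 5, 6, 7, 8] (7 of 9).

Facet areas (half cross-product norm):
  f1: (p8, p6, p2) → 106.5386
  f2: (p7, p6, p2) → 45.0290
  f3: (p4, p8, p6) → 43.5939
  f4: (p4, p7, p6) → 27.1492
  f5: (p5, p4, p8) → 13.8080
  f6: (p5, p4, p7) → 51.6906
  f7: (p1, p7, p2) → 50.5184
  f8: (p1, p5, p7) → 49.8743
  f9: (p1, p8, p2) → 6.1823
  f10: (p1, p5, p8) → 3.6181
Σ area = 398.002

Euler characteristic 7−15+10 = 2 ✓


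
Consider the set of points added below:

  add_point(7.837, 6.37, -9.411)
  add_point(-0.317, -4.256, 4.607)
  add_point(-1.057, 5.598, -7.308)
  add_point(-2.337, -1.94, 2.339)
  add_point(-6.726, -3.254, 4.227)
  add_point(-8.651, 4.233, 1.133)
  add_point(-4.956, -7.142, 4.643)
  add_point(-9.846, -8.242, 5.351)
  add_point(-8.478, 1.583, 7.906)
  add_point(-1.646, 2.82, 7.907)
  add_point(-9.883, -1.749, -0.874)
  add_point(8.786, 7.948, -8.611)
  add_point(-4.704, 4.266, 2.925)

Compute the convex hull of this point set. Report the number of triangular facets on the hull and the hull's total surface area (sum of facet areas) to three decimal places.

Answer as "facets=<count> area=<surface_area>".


facets=18 area=638.989

Points on the hull: [0, 1, 2, 5, 6, 7, 8, 9, 10, 11, 12] (11 of 13).

Area of each hull facet:
  f1: (p0, p7, p10) → 79.9506
  f2: (p12, p9, p11) → 53.5078
  f3: (p12, p5, p11) → 35.7288
  f4: (p8, p9, p7) → 33.8967
  f5: (p8, p7, p10) → 39.3748
  f6: (p8, p5, p10) → 23.3627
  f7: (p8, p12, p9) → 18.5940
  f8: (p8, p12, p5) → 14.4259
  f9: (p2, p5, p10) → 36.7591
  f10: (p2, p0, p10) → 35.4632
  f11: (p2, p5, p11) → 37.7567
  f12: (p2, p0, p11) → 8.2983
  f13: (p1, p9, p11) → 78.3590
  f14: (p1, p0, p11) → 18.2927
  f15: (p6, p0, p7) → 39.6830
  f16: (p6, p1, p0) → 40.1879
  f17: (p6, p9, p7) → 24.8994
  f18: (p6, p1, p9) → 20.4484
Σ area = 638.989

Euler: V−E+F = 11−27+18 = 2.


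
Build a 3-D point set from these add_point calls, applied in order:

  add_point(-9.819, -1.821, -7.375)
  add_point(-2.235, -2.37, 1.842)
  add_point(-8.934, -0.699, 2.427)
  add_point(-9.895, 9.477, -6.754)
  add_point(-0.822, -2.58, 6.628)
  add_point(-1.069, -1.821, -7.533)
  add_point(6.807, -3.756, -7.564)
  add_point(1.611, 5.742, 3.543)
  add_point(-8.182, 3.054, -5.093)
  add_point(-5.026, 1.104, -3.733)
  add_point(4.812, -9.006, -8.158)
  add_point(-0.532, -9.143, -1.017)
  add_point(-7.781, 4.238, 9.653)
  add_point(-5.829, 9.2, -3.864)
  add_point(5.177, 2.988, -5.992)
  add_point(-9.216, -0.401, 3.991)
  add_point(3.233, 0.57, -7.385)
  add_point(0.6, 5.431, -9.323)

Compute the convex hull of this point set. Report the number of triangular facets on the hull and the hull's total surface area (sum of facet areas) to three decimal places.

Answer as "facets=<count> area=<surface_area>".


facets=20 area=949.574

Extreme-point indices: [0, 3, 4, 6, 7, 10, 11, 12, 13, 14, 15, 17] — 12 of 18 on the boundary.

Area of each hull facet:
  f1: (p17, p0, p3) → 60.6825
  f2: (p13, p12, p3) → 32.4575
  f3: (p13, p7, p12) → 61.7198
  f4: (p13, p17, p3) → 22.3607
  f5: (p13, p17, p7) → 50.0220
  f6: (p4, p7, p12) → 44.3976
  f7: (p4, p7, p6) → 69.5382
  f8: (p10, p0, p11) → 59.8644
  f9: (p10, p4, p6) → 45.6186
  f10: (p10, p4, p11) → 35.4711
  f11: (p10, p17, p6) → 26.4962
  f12: (p10, p17, p0) → 91.5821
  f13: (p15, p0, p11) → 69.2231
  f14: (p15, p4, p11) → 45.6511
  f15: (p15, p4, p12) → 32.7366
  f16: (p15, p12, p3) → 53.9039
  f17: (p15, p0, p3) → 63.8624
  f18: (p14, p7, p6) → 31.9308
  f19: (p14, p17, p6) → 19.8376
  f20: (p14, p17, p7) → 32.2171
Σ area = 949.574

Check V−E+F: 12 − 30 + 20 = 2.


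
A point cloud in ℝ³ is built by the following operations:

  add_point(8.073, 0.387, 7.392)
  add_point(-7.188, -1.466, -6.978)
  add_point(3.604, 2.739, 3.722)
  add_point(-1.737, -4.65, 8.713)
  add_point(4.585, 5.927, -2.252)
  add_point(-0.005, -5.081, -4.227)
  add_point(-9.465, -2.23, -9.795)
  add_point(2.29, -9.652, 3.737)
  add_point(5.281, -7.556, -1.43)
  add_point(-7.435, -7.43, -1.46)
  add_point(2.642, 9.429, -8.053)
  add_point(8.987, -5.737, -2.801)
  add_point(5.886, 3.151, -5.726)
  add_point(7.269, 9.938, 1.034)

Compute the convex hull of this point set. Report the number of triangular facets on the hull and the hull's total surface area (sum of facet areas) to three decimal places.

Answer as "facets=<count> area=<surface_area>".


facets=16 area=936.715

10 of the 14 inputs are extreme points: [0, 3, 6, 7, 8, 9, 10, 11, 12, 13].

Triangle areas on the boundary:
  f1: (p3, p13, p6) → 181.9300
  f2: (p10, p13, p6) → 76.9994
  f3: (p0, p13, p11) → 68.5302
  f4: (p0, p3, p13) → 59.0649
  f5: (p0, p7, p11) → 55.3603
  f6: (p0, p7, p3) → 43.8886
  f7: (p12, p13, p11) → 44.1227
  f8: (p12, p10, p13) → 34.2184
  f9: (p12, p11, p6) → 82.4378
  f10: (p12, p10, p6) → 61.0604
  f11: (p8, p11, p6) → 34.8346
  f12: (p8, p7, p11) → 8.2832
  f13: (p9, p8, p6) → 62.3695
  f14: (p9, p8, p7) → 35.5658
  f15: (p9, p3, p6) → 44.0211
  f16: (p9, p7, p3) → 44.0282
Σ area = 936.715

Euler characteristic 10−24+16 = 2 ✓


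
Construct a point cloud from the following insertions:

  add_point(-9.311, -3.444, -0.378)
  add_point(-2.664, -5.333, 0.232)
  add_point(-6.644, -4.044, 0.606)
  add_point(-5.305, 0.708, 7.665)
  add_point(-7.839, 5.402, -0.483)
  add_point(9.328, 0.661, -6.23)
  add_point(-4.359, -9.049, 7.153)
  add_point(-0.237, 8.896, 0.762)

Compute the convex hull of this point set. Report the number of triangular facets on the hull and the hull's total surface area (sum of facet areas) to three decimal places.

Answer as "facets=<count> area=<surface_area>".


Hull vertices (7/8): indices [0, 1, 3, 4, 5, 6, 7].

Area of each hull facet:
  f1: (p3, p6, p0) → 44.0818
  f2: (p3, p7, p5) → 84.2121
  f3: (p3, p6, p5) → 98.4599
  f4: (p4, p5, p0) → 83.5302
  f5: (p4, p7, p5) → 58.4259
  f6: (p4, p3, p0) → 39.1618
  f7: (p4, p3, p7) → 40.6719
  f8: (p1, p5, p0) → 40.3287
  f9: (p1, p6, p0) → 27.8742
  f10: (p1, p6, p5) → 40.8628
Σ area = 557.609

Euler characteristic 7−15+10 = 2 ✓

facets=10 area=557.609


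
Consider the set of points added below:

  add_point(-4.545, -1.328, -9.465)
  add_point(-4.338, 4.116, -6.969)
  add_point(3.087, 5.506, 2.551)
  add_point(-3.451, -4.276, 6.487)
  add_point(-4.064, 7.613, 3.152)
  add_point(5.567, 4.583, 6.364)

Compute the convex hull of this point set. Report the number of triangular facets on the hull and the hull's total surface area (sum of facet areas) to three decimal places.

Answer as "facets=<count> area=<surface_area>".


Points on the hull: [0, 1, 2, 3, 4, 5] (6 of 6).

Facet areas (half cross-product norm):
  f1: (p3, p5, p0) → 102.3690
  f2: (p3, p4, p0) → 90.1372
  f3: (p3, p4, p5) → 59.9723
  f4: (p1, p4, p0) → 23.1990
  f5: (p2, p4, p5) → 15.0219
  f6: (p2, p1, p4) → 39.6426
  f7: (p2, p5, p0) → 22.1143
  f8: (p2, p1, p0) → 32.4942
Σ area = 384.951

Euler characteristic 6−12+8 = 2 ✓

facets=8 area=384.951


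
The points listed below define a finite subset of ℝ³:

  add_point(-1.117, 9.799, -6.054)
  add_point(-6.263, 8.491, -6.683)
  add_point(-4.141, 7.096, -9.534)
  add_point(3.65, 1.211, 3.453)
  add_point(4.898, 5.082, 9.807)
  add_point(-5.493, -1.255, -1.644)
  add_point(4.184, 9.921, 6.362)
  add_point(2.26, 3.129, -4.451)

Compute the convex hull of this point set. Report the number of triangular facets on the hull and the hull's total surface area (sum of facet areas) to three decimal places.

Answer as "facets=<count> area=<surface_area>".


facets=12 area=436.741

Hull vertices (8/8): indices [0, 1, 2, 3, 4, 5, 6, 7].

Area of each hull facet:
  f1: (p5, p4, p1) → 91.8773
  f2: (p2, p5, p1) → 20.9919
  f3: (p7, p2, p5) → 41.4605
  f4: (p6, p4, p1) → 44.7282
  f5: (p6, p7, p4) → 38.5214
  f6: (p3, p5, p4) → 30.5660
  f7: (p3, p7, p4) → 21.7481
  f8: (p3, p7, p5) → 37.2313
  f9: (p0, p2, p1) → 9.5317
  f10: (p0, p6, p1) → 31.4974
  f11: (p0, p7, p2) → 20.4007
  f12: (p0, p6, p7) → 48.1867
Σ area = 436.741

Euler characteristic 8−18+12 = 2 ✓


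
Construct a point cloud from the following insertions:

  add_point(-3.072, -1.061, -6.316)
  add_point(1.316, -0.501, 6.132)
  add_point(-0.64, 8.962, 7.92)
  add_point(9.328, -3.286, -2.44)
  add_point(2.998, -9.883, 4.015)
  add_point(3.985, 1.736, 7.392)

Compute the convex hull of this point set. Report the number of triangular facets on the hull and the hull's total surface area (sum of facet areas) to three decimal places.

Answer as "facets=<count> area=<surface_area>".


facets=8 area=443.087

6 of the 6 inputs are extreme points: [0, 1, 2, 3, 4, 5].

Facet areas (half cross-product norm):
  f1: (p2, p3, p0) → 111.4868
  f2: (p4, p3, p0) → 71.1623
  f3: (p4, p2, p0) → 125.5315
  f4: (p5, p2, p3) → 41.0292
  f5: (p5, p4, p3) → 60.6775
  f6: (p1, p4, p2) → 2.1111
  f7: (p1, p5, p2) → 15.7578
  f8: (p1, p5, p4) → 15.3313
Σ area = 443.087

Euler: V−E+F = 6−12+8 = 2.


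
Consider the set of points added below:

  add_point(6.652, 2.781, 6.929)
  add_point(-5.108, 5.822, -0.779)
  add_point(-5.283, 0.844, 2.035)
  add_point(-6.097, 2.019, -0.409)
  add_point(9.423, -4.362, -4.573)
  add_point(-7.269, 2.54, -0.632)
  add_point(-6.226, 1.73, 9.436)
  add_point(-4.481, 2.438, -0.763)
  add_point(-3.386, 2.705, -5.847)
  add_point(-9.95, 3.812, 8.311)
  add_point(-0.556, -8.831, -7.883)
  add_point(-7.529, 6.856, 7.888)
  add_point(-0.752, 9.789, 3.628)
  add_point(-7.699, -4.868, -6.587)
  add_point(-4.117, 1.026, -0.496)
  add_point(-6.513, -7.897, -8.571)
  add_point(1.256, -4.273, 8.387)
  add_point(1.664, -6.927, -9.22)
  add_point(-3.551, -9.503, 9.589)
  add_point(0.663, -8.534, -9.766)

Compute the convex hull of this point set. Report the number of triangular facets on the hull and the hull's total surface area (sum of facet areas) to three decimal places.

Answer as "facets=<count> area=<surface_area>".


16 of the 20 inputs are extreme points: [0, 1, 4, 5, 6, 8, 9, 10, 11, 12, 13, 15, 16, 17, 18, 19].

Facet areas (half cross-product norm):
  f1: (p19, p18, p4) → 104.9854
  f2: (p10, p19, p18) → 8.0715
  f3: (p6, p18, p9) → 19.1876
  f4: (p16, p18, p4) → 48.0215
  f5: (p16, p0, p4) → 61.4871
  f6: (p16, p6, p18) → 34.6382
  f7: (p16, p6, p0) → 43.4235
  f8: (p17, p19, p4) → 5.8098
  f9: (p17, p8, p4) → 53.5186
  f10: (p17, p8, p19) → 9.3936
  f11: (p11, p6, p9) → 8.5606
  f12: (p11, p6, p0) → 36.0716
  f13: (p12, p0, p4) → 72.2298
  f14: (p12, p8, p4) → 88.9637
  f15: (p12, p11, p0) → 45.0092
  f16: (p15, p8, p19) → 41.1003
  f17: (p15, p10, p19) → 6.2492
  f18: (p15, p10, p18) → 53.7672
  f19: (p1, p12, p8) → 18.2831
  f20: (p1, p12, p11) → 29.2974
  f21: (p1, p11, p9) → 17.4293
  f22: (p13, p15, p8) → 13.5871
  f23: (p13, p1, p8) → 25.1884
  f24: (p13, p18, p9) → 116.3748
  f25: (p13, p15, p18) → 32.3570
  f26: (p5, p1, p9) → 18.4679
  f27: (p5, p13, p9) → 32.6025
  f28: (p5, p13, p1) → 14.1955
Σ area = 1058.272

Euler: V−E+F = 16−42+28 = 2.

facets=28 area=1058.272


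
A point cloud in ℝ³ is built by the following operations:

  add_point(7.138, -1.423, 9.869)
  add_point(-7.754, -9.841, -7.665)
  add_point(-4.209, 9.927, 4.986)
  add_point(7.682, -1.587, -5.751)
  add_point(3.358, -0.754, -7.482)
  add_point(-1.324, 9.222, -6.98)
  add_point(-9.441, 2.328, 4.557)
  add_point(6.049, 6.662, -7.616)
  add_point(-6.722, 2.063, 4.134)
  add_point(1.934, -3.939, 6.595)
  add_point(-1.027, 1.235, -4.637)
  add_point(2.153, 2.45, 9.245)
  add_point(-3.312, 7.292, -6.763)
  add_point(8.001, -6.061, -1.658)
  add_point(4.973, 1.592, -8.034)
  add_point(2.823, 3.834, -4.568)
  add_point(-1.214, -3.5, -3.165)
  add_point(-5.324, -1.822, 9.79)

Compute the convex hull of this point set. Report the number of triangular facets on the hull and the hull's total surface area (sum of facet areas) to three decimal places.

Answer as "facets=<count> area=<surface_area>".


facets=22 area=1092.799

Extreme-point indices: [0, 1, 2, 3, 5, 6, 7, 9, 11, 12, 13, 14, 17] — 13 of 18 on the boundary.

Per-facet area ½‖(b−a)×(c−a)‖:
  f1: (p17, p1, p6) → 67.9034
  f2: (p17, p2, p6) → 36.0238
  f3: (p9, p1, p13) → 88.3599
  f4: (p9, p17, p1) → 74.5294
  f5: (p3, p7, p14) → 10.7536
  f6: (p3, p1, p13) → 52.0772
  f7: (p3, p14, p1) → 40.7037
  f8: (p12, p1, p6) → 111.0954
  f9: (p12, p2, p6) → 54.8203
  f10: (p11, p17, p2) → 45.6871
  f11: (p5, p7, p2) → 45.7690
  f12: (p5, p12, p2) → 16.7743
  f13: (p5, p7, p14) → 20.1848
  f14: (p5, p14, p1) → 85.0574
  f15: (p5, p12, p1) → 13.1054
  f16: (p0, p9, p13) → 34.7431
  f17: (p0, p9, p17) → 24.9486
  f18: (p0, p11, p17) → 25.3984
  f19: (p0, p3, p13) → 35.4812
  f20: (p0, p3, p7) → 65.9589
  f21: (p0, p7, p2) → 131.2023
  f22: (p0, p11, p2) → 12.2216
Σ area = 1092.799

Euler: V−E+F = 13−33+22 = 2.


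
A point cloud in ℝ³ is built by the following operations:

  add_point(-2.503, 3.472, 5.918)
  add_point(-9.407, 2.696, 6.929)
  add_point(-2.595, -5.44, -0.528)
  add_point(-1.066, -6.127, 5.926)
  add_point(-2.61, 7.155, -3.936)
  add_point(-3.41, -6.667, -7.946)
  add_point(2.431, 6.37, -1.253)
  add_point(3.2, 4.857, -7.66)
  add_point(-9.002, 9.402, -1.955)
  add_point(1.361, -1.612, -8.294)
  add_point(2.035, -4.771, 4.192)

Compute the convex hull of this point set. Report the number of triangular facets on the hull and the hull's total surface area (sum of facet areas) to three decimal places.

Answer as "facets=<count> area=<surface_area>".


facets=14 area=663.142

Extreme-point indices: [0, 1, 3, 5, 6, 7, 8, 9, 10] — 9 of 11 on the boundary.

Area of each hull facet:
  f1: (p8, p5, p1) → 96.9973
  f2: (p8, p5, p7) → 93.5077
  f3: (p3, p5, p1) → 85.7606
  f4: (p3, p10, p5) → 25.5386
  f5: (p9, p5, p7) → 11.2734
  f6: (p9, p10, p7) → 43.1940
  f7: (p9, p10, p5) → 44.0576
  f8: (p6, p10, p7) → 40.0808
  f9: (p6, p8, p7) → 39.0156
  f10: (p0, p6, p10) → 43.5444
  f11: (p0, p3, p1) → 34.0488
  f12: (p0, p3, p10) → 17.9504
  f13: (p0, p8, p1) → 38.1657
  f14: (p0, p6, p8) → 50.0074
Σ area = 663.142

Euler: V−E+F = 9−21+14 = 2.


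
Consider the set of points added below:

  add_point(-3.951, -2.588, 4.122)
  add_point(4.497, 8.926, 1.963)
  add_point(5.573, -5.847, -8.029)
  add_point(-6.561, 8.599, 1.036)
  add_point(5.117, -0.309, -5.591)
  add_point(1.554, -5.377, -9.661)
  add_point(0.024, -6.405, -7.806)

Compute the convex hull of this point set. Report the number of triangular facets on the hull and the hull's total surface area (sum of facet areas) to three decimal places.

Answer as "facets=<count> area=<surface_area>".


facets=10 area=461.945

Points on the hull: [0, 1, 2, 3, 4, 5, 6] (7 of 7).

Triangle areas on the boundary:
  f1: (p0, p1, p3) → 64.5170
  f2: (p0, p1, p2) → 108.5729
  f3: (p6, p0, p3) → 77.7212
  f4: (p6, p0, p2) → 34.8863
  f5: (p5, p6, p3) → 23.7095
  f6: (p5, p6, p2) → 5.5503
  f7: (p4, p1, p2) → 9.7156
  f8: (p4, p5, p2) → 13.2358
  f9: (p4, p1, p3) → 66.2969
  f10: (p4, p5, p3) → 57.7392
Σ area = 461.945

Euler: V−E+F = 7−15+10 = 2.


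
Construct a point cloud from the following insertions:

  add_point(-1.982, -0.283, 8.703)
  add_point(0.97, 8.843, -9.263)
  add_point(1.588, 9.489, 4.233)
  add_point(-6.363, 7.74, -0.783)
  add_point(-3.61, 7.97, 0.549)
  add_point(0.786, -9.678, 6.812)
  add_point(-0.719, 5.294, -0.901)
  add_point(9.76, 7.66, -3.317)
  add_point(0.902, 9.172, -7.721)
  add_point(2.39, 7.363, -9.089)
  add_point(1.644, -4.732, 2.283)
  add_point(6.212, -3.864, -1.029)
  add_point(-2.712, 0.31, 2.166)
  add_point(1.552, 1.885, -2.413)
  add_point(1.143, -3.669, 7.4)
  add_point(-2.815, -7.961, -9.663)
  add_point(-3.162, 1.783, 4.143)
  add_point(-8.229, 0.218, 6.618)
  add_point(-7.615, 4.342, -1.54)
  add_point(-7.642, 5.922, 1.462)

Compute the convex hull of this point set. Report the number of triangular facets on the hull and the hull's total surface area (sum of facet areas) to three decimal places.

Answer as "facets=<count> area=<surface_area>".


Extreme-point indices: [0, 1, 2, 3, 5, 7, 8, 9, 11, 14, 15, 17, 18, 19] — 14 of 20 on the boundary.

Facet areas (half cross-product norm):
  f1: (p15, p5, p17) → 110.3750
  f2: (p11, p5, p7) → 44.5276
  f3: (p11, p15, p7) → 74.9869
  f4: (p11, p15, p5) → 73.3634
  f5: (p9, p15, p7) → 72.2284
  f6: (p9, p1, p7) → 7.9060
  f7: (p9, p1, p15) → 14.8363
  f8: (p14, p5, p7) → 43.0326
  f9: (p14, p2, p7) → 76.3191
  f10: (p8, p1, p7) → 7.3661
  f11: (p8, p2, p7) → 52.3822
  f12: (p8, p3, p1) → 5.9478
  f13: (p8, p3, p2) → 46.8146
  f14: (p0, p2, p17) → 37.1749
  f15: (p0, p14, p2) → 25.8862
  f16: (p0, p5, p17) → 31.6807
  f17: (p0, p14, p5) → 10.4746
  f18: (p19, p2, p17) → 39.2028
  f19: (p19, p3, p2) → 15.0688
  f20: (p18, p1, p15) → 92.9599
  f21: (p18, p3, p1) → 20.5821
  f22: (p18, p19, p3) → 4.9912
  f23: (p18, p15, p17) → 70.4202
  f24: (p18, p19, p17) → 12.6725
Σ area = 991.200

Euler characteristic 14−36+24 = 2 ✓

facets=24 area=991.200


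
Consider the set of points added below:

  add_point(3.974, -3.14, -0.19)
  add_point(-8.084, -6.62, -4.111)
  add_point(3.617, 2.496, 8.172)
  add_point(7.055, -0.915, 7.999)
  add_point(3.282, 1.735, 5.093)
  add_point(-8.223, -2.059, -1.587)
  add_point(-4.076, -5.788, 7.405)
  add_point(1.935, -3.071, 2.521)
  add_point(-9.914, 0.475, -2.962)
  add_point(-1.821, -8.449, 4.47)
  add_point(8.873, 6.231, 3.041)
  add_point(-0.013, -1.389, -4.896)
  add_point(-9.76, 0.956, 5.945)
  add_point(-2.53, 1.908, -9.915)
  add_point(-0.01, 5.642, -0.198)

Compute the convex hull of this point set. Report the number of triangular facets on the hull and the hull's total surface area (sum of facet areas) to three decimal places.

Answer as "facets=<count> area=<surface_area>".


facets=20 area=772.959

Extreme-point indices: [0, 1, 2, 3, 6, 8, 9, 10, 11, 12, 13, 14] — 12 of 15 on the boundary.

Area of each hull facet:
  f1: (p1, p13, p8) → 37.5601
  f2: (p1, p12, p8) → 32.4016
  f3: (p0, p13, p10) → 69.9893
  f4: (p0, p1, p9) → 48.7889
  f5: (p14, p12, p8) → 49.2954
  f6: (p14, p12, p10) → 47.5985
  f7: (p14, p13, p8) → 50.3353
  f8: (p14, p13, p10) → 42.2864
  f9: (p3, p0, p10) → 38.9552
  f10: (p3, p0, p9) → 41.0243
  f11: (p11, p1, p13) → 31.4132
  f12: (p11, p0, p13) → 6.8609
  f13: (p11, p0, p1) → 29.3879
  f14: (p2, p12, p10) → 46.0190
  f15: (p2, p3, p10) → 19.7232
  f16: (p6, p3, p9) → 27.2373
  f17: (p6, p1, p9) → 24.3740
  f18: (p6, p1, p12) → 51.9212
  f19: (p6, p2, p12) → 50.3488
  f20: (p6, p2, p3) → 27.4388
Σ area = 772.959

Check V−E+F: 12 − 30 + 20 = 2.


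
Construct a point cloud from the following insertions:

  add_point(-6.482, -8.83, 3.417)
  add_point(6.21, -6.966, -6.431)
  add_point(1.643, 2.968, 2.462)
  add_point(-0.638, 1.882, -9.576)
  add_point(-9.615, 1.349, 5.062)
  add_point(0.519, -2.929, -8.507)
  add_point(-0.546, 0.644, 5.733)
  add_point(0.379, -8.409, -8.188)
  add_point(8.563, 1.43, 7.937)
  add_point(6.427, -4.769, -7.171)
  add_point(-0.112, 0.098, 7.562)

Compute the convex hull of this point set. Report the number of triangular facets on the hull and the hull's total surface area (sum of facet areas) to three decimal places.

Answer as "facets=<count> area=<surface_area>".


facets=14 area=725.290

9 of the 11 inputs are extreme points: [0, 1, 2, 3, 4, 7, 8, 9, 10].

Facet areas (half cross-product norm):
  f1: (p1, p0, p8) → 127.1472
  f2: (p10, p8, p4) → 14.9637
  f3: (p10, p0, p4) → 49.8025
  f4: (p10, p0, p8) → 38.3662
  f5: (p2, p8, p4) → 42.3610
  f6: (p2, p3, p4) → 71.7287
  f7: (p2, p3, p8) → 37.8633
  f8: (p7, p0, p4) → 70.3742
  f9: (p7, p3, p4) → 89.2367
  f10: (p7, p1, p0) → 40.9787
  f11: (p9, p3, p8) → 82.1619
  f12: (p9, p1, p8) → 19.1188
  f13: (p9, p7, p3) → 34.0709
  f14: (p9, p7, p1) → 7.1156
Σ area = 725.290

Check V−E+F: 9 − 21 + 14 = 2.


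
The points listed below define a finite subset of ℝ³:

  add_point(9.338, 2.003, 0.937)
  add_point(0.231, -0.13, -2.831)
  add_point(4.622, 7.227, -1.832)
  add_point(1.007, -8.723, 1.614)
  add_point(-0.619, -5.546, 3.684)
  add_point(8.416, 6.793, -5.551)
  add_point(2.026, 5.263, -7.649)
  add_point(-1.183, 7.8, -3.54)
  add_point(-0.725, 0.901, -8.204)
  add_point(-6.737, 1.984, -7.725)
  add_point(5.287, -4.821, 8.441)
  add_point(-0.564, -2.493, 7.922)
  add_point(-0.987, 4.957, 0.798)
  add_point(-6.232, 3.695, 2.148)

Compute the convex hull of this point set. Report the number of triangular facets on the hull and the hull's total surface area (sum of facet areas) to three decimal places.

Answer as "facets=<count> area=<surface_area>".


Points on the hull: [0, 2, 3, 4, 5, 6, 7, 8, 9, 10, 11, 12, 13] (13 of 14).

Facet areas (half cross-product norm):
  f1: (p10, p3, p0) → 48.7554
  f2: (p8, p3, p9) → 41.6809
  f3: (p7, p13, p9) → 36.5677
  f4: (p2, p10, p0) → 36.8445
  f5: (p2, p7, p13) → 24.8107
  f6: (p4, p3, p9) → 30.4666
  f7: (p4, p13, p9) → 54.7720
  f8: (p5, p3, p0) → 49.6763
  f9: (p5, p8, p3) → 77.2041
  f10: (p5, p2, p0) → 19.5446
  f11: (p5, p2, p7) → 14.1088
  f12: (p11, p2, p10) → 46.4674
  f13: (p11, p4, p13) → 26.4398
  f14: (p11, p10, p3) → 26.5500
  f15: (p11, p4, p3) → 5.6240
  f16: (p6, p7, p9) → 25.3147
  f17: (p6, p5, p7) → 19.5915
  f18: (p6, p8, p9) → 14.8048
  f19: (p6, p5, p8) → 12.5884
  f20: (p12, p2, p13) → 3.9397
  f21: (p12, p11, p13) → 27.4280
  f22: (p12, p11, p2) → 29.6895
Σ area = 672.869

Euler: V−E+F = 13−33+22 = 2.

facets=22 area=672.869


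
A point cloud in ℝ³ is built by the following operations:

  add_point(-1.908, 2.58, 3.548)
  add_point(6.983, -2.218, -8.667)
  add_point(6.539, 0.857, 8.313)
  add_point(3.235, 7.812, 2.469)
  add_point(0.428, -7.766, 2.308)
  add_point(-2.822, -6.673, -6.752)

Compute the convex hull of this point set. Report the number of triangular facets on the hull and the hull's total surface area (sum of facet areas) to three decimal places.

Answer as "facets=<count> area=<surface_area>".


6 of the 6 inputs are extreme points: [0, 1, 2, 3, 4, 5].

Triangle areas on the boundary:
  f1: (p3, p1, p5) → 84.2270
  f2: (p2, p3, p1) → 74.1777
  f3: (p0, p3, p5) → 46.9675
  f4: (p0, p2, p3) → 33.4574
  f5: (p4, p1, p5) → 52.7617
  f6: (p4, p2, p1) → 83.9810
  f7: (p4, p0, p5) → 51.5807
  f8: (p4, p0, p2) → 50.1561
Σ area = 477.309

Check V−E+F: 6 − 12 + 8 = 2.

facets=8 area=477.309


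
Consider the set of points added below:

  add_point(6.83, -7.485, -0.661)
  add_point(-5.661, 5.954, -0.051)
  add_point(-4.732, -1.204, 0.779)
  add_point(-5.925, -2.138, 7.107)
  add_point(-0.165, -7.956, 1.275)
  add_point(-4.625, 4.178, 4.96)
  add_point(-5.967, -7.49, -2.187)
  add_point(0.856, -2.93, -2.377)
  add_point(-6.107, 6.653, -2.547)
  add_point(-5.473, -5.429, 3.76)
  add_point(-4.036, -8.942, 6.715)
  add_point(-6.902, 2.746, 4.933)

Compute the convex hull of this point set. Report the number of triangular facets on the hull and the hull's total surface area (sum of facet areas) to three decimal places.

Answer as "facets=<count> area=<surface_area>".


Extreme-point indices: [0, 1, 3, 4, 5, 6, 7, 8, 10, 11] — 10 of 12 on the boundary.

Per-facet area ½‖(b−a)×(c−a)‖:
  f1: (p6, p8, p11) → 52.5277
  f2: (p4, p10, p0) → 15.4919
  f3: (p4, p6, p0) → 17.9798
  f4: (p4, p6, p10) → 22.7990
  f5: (p7, p8, p0) → 15.9451
  f6: (p7, p6, p0) → 30.0609
  f7: (p7, p6, p8) → 48.5867
  f8: (p3, p10, p0) → 46.2342
  f9: (p3, p5, p0) → 53.9039
  f10: (p3, p5, p11) → 6.9196
  f11: (p3, p6, p11) → 28.9932
  f12: (p3, p6, p10) → 32.2288
  f13: (p1, p8, p0) → 23.1870
  f14: (p1, p5, p0) → 46.7646
  f15: (p1, p8, p11) → 3.6759
  f16: (p1, p5, p11) → 7.2850
Σ area = 452.583

Check V−E+F: 10 − 24 + 16 = 2.

facets=16 area=452.583


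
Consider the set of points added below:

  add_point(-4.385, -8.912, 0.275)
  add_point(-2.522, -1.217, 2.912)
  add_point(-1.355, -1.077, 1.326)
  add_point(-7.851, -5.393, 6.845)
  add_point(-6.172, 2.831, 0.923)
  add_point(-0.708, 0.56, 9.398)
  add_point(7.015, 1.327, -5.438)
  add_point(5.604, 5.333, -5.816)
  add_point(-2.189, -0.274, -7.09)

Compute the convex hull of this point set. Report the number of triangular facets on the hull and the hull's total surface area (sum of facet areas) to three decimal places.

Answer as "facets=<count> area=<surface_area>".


facets=10 area=504.600

Points on the hull: [0, 3, 4, 5, 6, 7, 8] (7 of 9).

Area of each hull facet:
  f1: (p8, p0, p3) → 45.7607
  f2: (p8, p0, p6) → 53.7437
  f3: (p4, p8, p3) → 46.4990
  f4: (p5, p0, p3) → 39.0950
  f5: (p5, p0, p6) → 102.8799
  f6: (p5, p4, p3) → 43.9057
  f7: (p7, p8, p6) → 19.9039
  f8: (p7, p4, p8) → 45.8332
  f9: (p7, p5, p6) → 35.6798
  f10: (p7, p5, p4) → 71.2988
Σ area = 504.600

Check V−E+F: 7 − 15 + 10 = 2.


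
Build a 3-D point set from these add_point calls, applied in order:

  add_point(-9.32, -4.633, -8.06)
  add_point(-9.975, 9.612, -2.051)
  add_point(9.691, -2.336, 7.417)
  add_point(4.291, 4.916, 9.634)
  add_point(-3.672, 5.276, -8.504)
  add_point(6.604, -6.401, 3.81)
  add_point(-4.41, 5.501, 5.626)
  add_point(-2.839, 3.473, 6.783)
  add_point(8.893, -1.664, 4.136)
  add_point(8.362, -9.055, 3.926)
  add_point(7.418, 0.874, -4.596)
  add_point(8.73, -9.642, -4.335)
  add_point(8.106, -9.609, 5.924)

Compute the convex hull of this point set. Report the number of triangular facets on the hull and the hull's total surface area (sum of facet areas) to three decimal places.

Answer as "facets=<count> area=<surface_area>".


facets=18 area=1050.086

Points on the hull: [0, 1, 2, 3, 4, 6, 7, 9, 10, 11, 12] (11 of 13).

Triangle areas on the boundary:
  f1: (p0, p4, p1) → 57.0754
  f2: (p0, p4, p11) → 106.0161
  f3: (p12, p0, p11) → 97.2313
  f4: (p12, p3, p2) → 26.1702
  f5: (p10, p3, p2) → 58.6691
  f6: (p10, p11, p2) → 63.9644
  f7: (p10, p4, p11) → 58.9234
  f8: (p10, p4, p1) → 54.1390
  f9: (p10, p3, p1) → 134.3848
  f10: (p9, p11, p2) → 27.4707
  f11: (p9, p12, p2) → 7.8970
  f12: (p9, p12, p11) → 2.9616
  f13: (p7, p12, p0) → 152.7945
  f14: (p7, p12, p3) → 60.3934
  f15: (p6, p3, p1) → 28.1978
  f16: (p6, p7, p3) → 9.3477
  f17: (p6, p0, p1) → 79.5566
  f18: (p6, p7, p0) → 24.8929
Σ area = 1050.086

Check V−E+F: 11 − 27 + 18 = 2.


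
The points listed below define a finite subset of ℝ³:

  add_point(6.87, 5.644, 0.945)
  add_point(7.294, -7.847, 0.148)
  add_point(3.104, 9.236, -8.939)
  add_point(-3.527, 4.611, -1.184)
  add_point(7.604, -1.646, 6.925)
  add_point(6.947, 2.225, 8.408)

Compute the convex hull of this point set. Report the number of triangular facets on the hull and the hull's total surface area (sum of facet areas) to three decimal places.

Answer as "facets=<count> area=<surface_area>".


Hull vertices (6/6): indices [0, 1, 2, 3, 4, 5].

Facet areas (half cross-product norm):
  f1: (p1, p4, p3) → 68.8190
  f2: (p1, p2, p3) → 92.7113
  f3: (p5, p4, p3) → 30.2075
  f4: (p0, p5, p4) → 17.1918
  f5: (p0, p1, p4) → 43.4051
  f6: (p0, p1, p2) → 72.5142
  f7: (p0, p2, p3) → 52.4313
  f8: (p0, p5, p3) → 43.2700
Σ area = 420.550

Euler: V−E+F = 6−12+8 = 2.

facets=8 area=420.550


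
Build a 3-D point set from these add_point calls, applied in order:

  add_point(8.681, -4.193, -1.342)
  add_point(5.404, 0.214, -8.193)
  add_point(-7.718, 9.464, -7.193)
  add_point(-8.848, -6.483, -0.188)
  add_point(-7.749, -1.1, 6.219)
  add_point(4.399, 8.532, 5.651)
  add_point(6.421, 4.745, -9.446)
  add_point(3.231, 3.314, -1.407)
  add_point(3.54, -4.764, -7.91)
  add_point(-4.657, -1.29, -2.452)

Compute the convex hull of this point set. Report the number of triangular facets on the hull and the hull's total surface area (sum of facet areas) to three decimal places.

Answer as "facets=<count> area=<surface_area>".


facets=10 area=873.040

Hull vertices (7/10): indices [0, 2, 3, 4, 5, 6, 8].

Area of each hull facet:
  f1: (p4, p0, p3) → 73.7745
  f2: (p4, p2, p3) → 70.5702
  f3: (p5, p4, p0) → 112.6062
  f4: (p5, p4, p2) → 120.5268
  f5: (p8, p0, p3) → 61.0448
  f6: (p8, p2, p3) → 119.0572
  f7: (p6, p5, p2) → 111.2525
  f8: (p6, p8, p2) → 75.7805
  f9: (p6, p5, p0) → 86.7087
  f10: (p6, p8, p0) → 41.7190
Σ area = 873.040

Euler characteristic 7−15+10 = 2 ✓


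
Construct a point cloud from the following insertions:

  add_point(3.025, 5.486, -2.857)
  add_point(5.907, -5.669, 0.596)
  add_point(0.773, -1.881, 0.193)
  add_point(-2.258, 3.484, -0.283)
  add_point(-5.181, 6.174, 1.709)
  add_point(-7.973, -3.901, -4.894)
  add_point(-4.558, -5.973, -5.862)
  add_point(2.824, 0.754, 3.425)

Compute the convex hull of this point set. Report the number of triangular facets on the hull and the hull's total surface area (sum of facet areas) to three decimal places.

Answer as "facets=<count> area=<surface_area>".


facets=8 area=355.332

Hull vertices (6/8): indices [0, 1, 4, 5, 6, 7].

Area of each hull facet:
  f1: (p6, p1, p5) → 20.7567
  f2: (p0, p4, p5) → 57.7828
  f3: (p0, p6, p5) → 28.9026
  f4: (p0, p6, p1) → 69.7888
  f5: (p7, p1, p5) → 54.2783
  f6: (p7, p4, p5) → 59.7952
  f7: (p7, p0, p1) → 29.5514
  f8: (p7, p0, p4) → 34.4764
Σ area = 355.332

Check V−E+F: 6 − 12 + 8 = 2.


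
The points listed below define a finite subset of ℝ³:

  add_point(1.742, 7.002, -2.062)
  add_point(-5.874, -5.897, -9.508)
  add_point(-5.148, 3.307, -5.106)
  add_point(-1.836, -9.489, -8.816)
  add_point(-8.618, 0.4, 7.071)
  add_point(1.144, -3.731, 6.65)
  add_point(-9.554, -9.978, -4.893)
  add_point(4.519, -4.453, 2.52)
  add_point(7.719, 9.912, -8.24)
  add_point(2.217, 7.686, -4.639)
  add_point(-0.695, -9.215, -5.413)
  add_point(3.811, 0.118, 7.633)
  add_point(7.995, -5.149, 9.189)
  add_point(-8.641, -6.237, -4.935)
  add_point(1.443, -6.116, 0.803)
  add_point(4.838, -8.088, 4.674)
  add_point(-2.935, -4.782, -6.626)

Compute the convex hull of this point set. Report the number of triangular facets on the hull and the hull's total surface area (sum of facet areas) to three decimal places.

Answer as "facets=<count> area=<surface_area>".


13 of the 17 inputs are extreme points: [0, 1, 2, 3, 4, 6, 8, 9, 10, 11, 12, 13, 15].

Per-facet area ½‖(b−a)×(c−a)‖:
  f1: (p3, p1, p6) → 19.4921
  f2: (p3, p1, p8) → 56.9020
  f3: (p11, p8, p12) → 58.5635
  f4: (p11, p4, p12) → 33.2691
  f5: (p13, p1, p6) → 10.1178
  f6: (p13, p4, p6) → 23.4429
  f7: (p10, p3, p6) → 15.4508
  f8: (p15, p8, p12) → 69.7226
  f9: (p15, p3, p8) → 155.8779
  f10: (p15, p10, p3) → 3.7006
  f11: (p15, p10, p6) → 46.3941
  f12: (p15, p4, p6) → 116.5188
  f13: (p15, p4, p12) → 50.1189
  f14: (p0, p11, p8) → 43.1053
  f15: (p0, p11, p4) → 73.2524
  f16: (p2, p13, p4) → 62.6050
  f17: (p2, p13, p1) → 26.3445
  f18: (p2, p1, p8) → 70.2464
  f19: (p9, p0, p4) → 12.5645
  f20: (p9, p2, p4) → 53.3035
  f21: (p9, p0, p8) → 6.5858
  f22: (p9, p2, p8) → 17.2342
Σ area = 1024.813

Check V−E+F: 13 − 33 + 22 = 2.

facets=22 area=1024.813
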